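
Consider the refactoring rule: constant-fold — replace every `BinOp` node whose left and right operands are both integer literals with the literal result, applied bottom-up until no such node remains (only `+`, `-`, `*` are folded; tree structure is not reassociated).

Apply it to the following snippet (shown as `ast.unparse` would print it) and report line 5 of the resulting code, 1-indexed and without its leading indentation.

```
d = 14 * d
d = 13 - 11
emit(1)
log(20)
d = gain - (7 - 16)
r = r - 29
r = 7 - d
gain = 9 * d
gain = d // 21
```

d = gain - -9

Transformed code:
d = 14 * d
d = 2
emit(1)
log(20)
d = gain - -9
r = r - 29
r = 7 - d
gain = 9 * d
gain = d // 21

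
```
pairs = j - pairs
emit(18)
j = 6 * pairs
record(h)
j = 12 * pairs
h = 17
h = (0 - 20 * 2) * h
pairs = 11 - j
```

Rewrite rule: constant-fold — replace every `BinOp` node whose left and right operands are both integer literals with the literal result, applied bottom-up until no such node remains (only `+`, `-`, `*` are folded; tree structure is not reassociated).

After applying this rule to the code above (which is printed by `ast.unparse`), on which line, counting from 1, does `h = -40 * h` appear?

Transformed code:
pairs = j - pairs
emit(18)
j = 6 * pairs
record(h)
j = 12 * pairs
h = 17
h = -40 * h
pairs = 11 - j

7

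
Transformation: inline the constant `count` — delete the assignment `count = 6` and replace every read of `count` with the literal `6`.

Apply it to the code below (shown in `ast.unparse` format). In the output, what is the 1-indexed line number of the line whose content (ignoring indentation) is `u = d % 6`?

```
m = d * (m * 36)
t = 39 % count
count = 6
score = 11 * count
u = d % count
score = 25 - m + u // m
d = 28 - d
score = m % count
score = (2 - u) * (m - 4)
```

Transformed code:
m = d * (m * 36)
t = 39 % 6
score = 11 * 6
u = d % 6
score = 25 - m + u // m
d = 28 - d
score = m % 6
score = (2 - u) * (m - 4)

4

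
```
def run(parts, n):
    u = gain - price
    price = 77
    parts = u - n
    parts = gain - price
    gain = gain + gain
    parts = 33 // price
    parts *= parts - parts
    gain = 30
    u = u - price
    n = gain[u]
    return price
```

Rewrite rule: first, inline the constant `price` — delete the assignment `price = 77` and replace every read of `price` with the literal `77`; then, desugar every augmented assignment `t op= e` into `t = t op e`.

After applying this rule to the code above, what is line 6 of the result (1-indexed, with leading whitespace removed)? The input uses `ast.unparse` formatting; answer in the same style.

Transformed code:
def run(parts, n):
    u = gain - 77
    parts = u - n
    parts = gain - 77
    gain = gain + gain
    parts = 33 // 77
    parts = parts * (parts - parts)
    gain = 30
    u = u - 77
    n = gain[u]
    return 77

parts = 33 // 77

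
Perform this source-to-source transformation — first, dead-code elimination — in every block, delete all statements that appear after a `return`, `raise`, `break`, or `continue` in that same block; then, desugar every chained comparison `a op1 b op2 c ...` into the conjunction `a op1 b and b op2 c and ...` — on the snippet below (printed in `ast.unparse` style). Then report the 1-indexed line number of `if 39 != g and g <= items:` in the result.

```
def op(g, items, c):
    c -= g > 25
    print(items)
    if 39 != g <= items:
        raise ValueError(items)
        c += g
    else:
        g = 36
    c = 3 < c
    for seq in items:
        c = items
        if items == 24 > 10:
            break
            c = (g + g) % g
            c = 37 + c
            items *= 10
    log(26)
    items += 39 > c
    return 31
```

Transformed code:
def op(g, items, c):
    c -= g > 25
    print(items)
    if 39 != g and g <= items:
        raise ValueError(items)
    else:
        g = 36
    c = 3 < c
    for seq in items:
        c = items
        if items == 24 and 24 > 10:
            break
    log(26)
    items += 39 > c
    return 31

4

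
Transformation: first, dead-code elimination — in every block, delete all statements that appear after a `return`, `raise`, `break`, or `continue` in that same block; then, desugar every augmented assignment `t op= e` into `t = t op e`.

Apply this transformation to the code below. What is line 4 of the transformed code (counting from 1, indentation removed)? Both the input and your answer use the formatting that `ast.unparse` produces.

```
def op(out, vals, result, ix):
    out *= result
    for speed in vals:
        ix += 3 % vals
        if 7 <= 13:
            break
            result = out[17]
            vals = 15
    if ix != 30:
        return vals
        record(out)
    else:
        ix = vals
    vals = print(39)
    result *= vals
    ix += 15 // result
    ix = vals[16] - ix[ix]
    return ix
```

ix = ix + 3 % vals

Transformed code:
def op(out, vals, result, ix):
    out = out * result
    for speed in vals:
        ix = ix + 3 % vals
        if 7 <= 13:
            break
    if ix != 30:
        return vals
    else:
        ix = vals
    vals = print(39)
    result = result * vals
    ix = ix + 15 // result
    ix = vals[16] - ix[ix]
    return ix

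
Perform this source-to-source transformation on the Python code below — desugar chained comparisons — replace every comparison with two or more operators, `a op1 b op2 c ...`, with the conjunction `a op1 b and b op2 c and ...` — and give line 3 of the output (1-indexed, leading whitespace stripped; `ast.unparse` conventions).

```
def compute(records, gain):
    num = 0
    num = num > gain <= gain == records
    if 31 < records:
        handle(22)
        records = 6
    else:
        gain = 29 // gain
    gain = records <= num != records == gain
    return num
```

num = num > gain and gain <= gain and (gain == records)

Transformed code:
def compute(records, gain):
    num = 0
    num = num > gain and gain <= gain and (gain == records)
    if 31 < records:
        handle(22)
        records = 6
    else:
        gain = 29 // gain
    gain = records <= num and num != records and (records == gain)
    return num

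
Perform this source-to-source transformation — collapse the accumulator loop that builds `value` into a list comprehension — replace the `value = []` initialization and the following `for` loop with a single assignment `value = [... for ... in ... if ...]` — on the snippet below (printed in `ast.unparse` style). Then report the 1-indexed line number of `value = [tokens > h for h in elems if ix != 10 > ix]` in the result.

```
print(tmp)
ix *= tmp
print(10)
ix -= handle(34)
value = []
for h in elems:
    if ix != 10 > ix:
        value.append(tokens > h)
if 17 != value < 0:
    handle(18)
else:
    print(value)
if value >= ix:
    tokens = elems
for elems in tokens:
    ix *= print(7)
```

Transformed code:
print(tmp)
ix *= tmp
print(10)
ix -= handle(34)
value = [tokens > h for h in elems if ix != 10 > ix]
if 17 != value < 0:
    handle(18)
else:
    print(value)
if value >= ix:
    tokens = elems
for elems in tokens:
    ix *= print(7)

5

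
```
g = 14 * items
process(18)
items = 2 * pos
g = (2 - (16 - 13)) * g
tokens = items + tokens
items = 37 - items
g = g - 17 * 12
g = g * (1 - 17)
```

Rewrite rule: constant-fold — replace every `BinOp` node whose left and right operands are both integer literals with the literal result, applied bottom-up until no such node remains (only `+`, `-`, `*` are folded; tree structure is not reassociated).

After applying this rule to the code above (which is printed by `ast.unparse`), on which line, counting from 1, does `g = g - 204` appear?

Transformed code:
g = 14 * items
process(18)
items = 2 * pos
g = -1 * g
tokens = items + tokens
items = 37 - items
g = g - 204
g = g * -16

7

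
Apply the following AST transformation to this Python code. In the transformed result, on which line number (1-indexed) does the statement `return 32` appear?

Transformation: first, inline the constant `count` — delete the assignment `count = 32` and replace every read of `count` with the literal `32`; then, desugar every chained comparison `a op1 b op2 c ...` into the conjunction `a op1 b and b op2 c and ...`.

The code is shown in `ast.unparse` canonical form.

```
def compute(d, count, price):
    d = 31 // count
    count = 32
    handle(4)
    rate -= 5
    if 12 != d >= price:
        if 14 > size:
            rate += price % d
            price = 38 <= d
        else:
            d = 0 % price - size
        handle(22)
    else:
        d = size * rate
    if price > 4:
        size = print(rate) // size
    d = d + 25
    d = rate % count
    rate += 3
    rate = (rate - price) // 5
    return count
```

20

Transformed code:
def compute(d, count, price):
    d = 31 // 32
    handle(4)
    rate -= 5
    if 12 != d and d >= price:
        if 14 > size:
            rate += price % d
            price = 38 <= d
        else:
            d = 0 % price - size
        handle(22)
    else:
        d = size * rate
    if price > 4:
        size = print(rate) // size
    d = d + 25
    d = rate % 32
    rate += 3
    rate = (rate - price) // 5
    return 32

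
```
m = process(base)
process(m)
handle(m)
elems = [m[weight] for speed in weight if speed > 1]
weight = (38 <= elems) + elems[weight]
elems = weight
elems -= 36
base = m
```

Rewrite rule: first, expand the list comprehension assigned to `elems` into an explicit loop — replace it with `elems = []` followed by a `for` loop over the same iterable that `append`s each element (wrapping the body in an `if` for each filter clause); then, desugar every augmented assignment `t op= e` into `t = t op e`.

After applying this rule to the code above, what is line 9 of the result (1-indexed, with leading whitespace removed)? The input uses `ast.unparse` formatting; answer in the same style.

Transformed code:
m = process(base)
process(m)
handle(m)
elems = []
for speed in weight:
    if speed > 1:
        elems.append(m[weight])
weight = (38 <= elems) + elems[weight]
elems = weight
elems = elems - 36
base = m

elems = weight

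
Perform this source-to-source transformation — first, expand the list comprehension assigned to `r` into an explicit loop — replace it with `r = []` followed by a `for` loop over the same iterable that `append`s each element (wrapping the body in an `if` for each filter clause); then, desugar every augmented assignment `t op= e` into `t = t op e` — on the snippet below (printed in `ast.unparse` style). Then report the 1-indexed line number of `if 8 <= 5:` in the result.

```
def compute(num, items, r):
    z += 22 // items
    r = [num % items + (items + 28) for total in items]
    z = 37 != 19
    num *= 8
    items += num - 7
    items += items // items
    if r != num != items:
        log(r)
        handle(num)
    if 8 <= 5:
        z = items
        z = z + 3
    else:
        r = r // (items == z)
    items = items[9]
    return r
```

Transformed code:
def compute(num, items, r):
    z = z + 22 // items
    r = []
    for total in items:
        r.append(num % items + (items + 28))
    z = 37 != 19
    num = num * 8
    items = items + (num - 7)
    items = items + items // items
    if r != num != items:
        log(r)
        handle(num)
    if 8 <= 5:
        z = items
        z = z + 3
    else:
        r = r // (items == z)
    items = items[9]
    return r

13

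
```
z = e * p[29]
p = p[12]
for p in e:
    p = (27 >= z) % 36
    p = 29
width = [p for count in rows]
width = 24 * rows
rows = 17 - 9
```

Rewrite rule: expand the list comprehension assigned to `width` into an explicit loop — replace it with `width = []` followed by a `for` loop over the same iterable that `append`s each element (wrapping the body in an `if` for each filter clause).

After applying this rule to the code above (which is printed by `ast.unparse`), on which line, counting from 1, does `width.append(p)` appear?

Transformed code:
z = e * p[29]
p = p[12]
for p in e:
    p = (27 >= z) % 36
    p = 29
width = []
for count in rows:
    width.append(p)
width = 24 * rows
rows = 17 - 9

8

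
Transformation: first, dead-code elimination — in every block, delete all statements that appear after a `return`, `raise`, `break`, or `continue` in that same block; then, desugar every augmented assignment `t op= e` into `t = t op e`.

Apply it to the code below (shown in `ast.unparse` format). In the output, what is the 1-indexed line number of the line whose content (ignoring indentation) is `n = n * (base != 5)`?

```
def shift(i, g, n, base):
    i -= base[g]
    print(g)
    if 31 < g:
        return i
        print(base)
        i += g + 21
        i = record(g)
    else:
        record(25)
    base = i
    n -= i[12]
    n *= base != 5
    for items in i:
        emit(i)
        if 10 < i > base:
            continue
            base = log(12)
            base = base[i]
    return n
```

Transformed code:
def shift(i, g, n, base):
    i = i - base[g]
    print(g)
    if 31 < g:
        return i
    else:
        record(25)
    base = i
    n = n - i[12]
    n = n * (base != 5)
    for items in i:
        emit(i)
        if 10 < i > base:
            continue
    return n

10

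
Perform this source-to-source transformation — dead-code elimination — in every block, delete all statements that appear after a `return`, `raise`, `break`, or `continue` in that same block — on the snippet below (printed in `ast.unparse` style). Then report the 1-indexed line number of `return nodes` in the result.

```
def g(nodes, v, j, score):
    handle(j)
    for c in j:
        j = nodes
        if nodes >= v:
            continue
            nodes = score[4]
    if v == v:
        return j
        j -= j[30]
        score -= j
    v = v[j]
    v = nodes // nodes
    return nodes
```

Transformed code:
def g(nodes, v, j, score):
    handle(j)
    for c in j:
        j = nodes
        if nodes >= v:
            continue
    if v == v:
        return j
    v = v[j]
    v = nodes // nodes
    return nodes

11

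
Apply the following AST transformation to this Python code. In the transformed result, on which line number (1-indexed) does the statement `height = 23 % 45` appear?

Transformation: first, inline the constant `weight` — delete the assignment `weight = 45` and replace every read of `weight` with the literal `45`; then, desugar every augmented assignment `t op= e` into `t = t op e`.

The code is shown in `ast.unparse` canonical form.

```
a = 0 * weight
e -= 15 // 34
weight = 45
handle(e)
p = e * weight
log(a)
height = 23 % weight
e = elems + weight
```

6

Transformed code:
a = 0 * 45
e = e - 15 // 34
handle(e)
p = e * 45
log(a)
height = 23 % 45
e = elems + 45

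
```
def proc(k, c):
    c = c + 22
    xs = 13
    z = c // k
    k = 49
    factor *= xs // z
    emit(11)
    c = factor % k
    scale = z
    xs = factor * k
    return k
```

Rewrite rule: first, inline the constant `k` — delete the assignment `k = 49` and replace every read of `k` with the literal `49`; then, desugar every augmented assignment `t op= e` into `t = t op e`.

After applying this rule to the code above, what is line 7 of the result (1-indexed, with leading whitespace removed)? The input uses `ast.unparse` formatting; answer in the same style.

c = factor % 49

Transformed code:
def proc(k, c):
    c = c + 22
    xs = 13
    z = c // 49
    factor = factor * (xs // z)
    emit(11)
    c = factor % 49
    scale = z
    xs = factor * 49
    return 49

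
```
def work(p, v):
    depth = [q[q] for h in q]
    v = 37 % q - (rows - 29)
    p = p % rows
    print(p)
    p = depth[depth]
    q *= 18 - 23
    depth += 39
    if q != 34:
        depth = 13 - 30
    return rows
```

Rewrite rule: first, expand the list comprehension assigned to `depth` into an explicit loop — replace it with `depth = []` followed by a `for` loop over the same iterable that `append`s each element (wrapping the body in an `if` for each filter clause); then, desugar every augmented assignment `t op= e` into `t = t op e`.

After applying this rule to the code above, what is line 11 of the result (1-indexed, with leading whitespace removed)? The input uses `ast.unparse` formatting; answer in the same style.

Transformed code:
def work(p, v):
    depth = []
    for h in q:
        depth.append(q[q])
    v = 37 % q - (rows - 29)
    p = p % rows
    print(p)
    p = depth[depth]
    q = q * (18 - 23)
    depth = depth + 39
    if q != 34:
        depth = 13 - 30
    return rows

if q != 34:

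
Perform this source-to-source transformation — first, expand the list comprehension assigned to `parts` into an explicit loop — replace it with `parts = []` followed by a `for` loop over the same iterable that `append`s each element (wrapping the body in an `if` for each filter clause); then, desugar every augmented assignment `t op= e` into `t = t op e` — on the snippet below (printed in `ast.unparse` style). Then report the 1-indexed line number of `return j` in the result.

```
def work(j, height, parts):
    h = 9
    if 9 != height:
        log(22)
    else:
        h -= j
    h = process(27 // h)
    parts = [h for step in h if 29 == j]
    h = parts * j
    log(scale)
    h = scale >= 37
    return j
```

Transformed code:
def work(j, height, parts):
    h = 9
    if 9 != height:
        log(22)
    else:
        h = h - j
    h = process(27 // h)
    parts = []
    for step in h:
        if 29 == j:
            parts.append(h)
    h = parts * j
    log(scale)
    h = scale >= 37
    return j

15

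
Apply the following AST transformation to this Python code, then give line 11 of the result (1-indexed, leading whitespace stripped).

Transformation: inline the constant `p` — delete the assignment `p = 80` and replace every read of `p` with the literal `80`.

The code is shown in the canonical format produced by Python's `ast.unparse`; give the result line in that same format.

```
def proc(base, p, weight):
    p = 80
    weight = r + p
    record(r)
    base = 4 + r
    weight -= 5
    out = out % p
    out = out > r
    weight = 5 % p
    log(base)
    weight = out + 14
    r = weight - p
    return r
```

Transformed code:
def proc(base, p, weight):
    weight = r + 80
    record(r)
    base = 4 + r
    weight -= 5
    out = out % 80
    out = out > r
    weight = 5 % 80
    log(base)
    weight = out + 14
    r = weight - 80
    return r

r = weight - 80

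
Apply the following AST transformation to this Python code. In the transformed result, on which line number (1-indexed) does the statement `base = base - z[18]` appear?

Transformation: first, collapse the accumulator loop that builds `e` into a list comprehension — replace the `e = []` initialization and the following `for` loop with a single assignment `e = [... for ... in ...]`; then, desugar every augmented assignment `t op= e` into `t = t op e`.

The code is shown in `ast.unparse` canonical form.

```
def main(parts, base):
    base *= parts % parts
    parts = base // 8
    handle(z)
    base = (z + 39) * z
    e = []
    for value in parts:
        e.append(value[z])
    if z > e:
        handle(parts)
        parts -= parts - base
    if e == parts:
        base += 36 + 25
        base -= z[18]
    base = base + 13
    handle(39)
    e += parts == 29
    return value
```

12

Transformed code:
def main(parts, base):
    base = base * (parts % parts)
    parts = base // 8
    handle(z)
    base = (z + 39) * z
    e = [value[z] for value in parts]
    if z > e:
        handle(parts)
        parts = parts - (parts - base)
    if e == parts:
        base = base + (36 + 25)
        base = base - z[18]
    base = base + 13
    handle(39)
    e = e + (parts == 29)
    return value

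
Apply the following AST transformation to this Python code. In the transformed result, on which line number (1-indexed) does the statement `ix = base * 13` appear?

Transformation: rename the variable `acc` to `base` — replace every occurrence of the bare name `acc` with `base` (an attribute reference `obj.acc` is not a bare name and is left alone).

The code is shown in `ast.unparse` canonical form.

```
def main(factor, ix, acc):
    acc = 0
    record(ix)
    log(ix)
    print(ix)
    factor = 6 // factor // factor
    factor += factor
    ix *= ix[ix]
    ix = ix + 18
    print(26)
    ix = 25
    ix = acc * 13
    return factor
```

Transformed code:
def main(factor, ix, base):
    base = 0
    record(ix)
    log(ix)
    print(ix)
    factor = 6 // factor // factor
    factor += factor
    ix *= ix[ix]
    ix = ix + 18
    print(26)
    ix = 25
    ix = base * 13
    return factor

12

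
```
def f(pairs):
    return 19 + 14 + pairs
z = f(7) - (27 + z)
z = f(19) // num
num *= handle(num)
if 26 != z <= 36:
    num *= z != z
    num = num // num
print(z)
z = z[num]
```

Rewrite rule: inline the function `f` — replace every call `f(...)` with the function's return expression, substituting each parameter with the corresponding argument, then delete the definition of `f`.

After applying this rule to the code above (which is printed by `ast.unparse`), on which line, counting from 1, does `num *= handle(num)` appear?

Transformed code:
z = 19 + 14 + 7 - (27 + z)
z = (19 + 14 + 19) // num
num *= handle(num)
if 26 != z <= 36:
    num *= z != z
    num = num // num
print(z)
z = z[num]

3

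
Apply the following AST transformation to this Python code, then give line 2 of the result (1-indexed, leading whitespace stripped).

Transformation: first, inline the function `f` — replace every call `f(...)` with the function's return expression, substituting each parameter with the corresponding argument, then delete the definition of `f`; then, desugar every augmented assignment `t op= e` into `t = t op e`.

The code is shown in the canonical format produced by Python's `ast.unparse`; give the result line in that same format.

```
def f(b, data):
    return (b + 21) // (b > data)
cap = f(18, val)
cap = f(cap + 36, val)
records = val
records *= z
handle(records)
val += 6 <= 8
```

Transformed code:
cap = (18 + 21) // (18 > val)
cap = (cap + 36 + 21) // (cap + 36 > val)
records = val
records = records * z
handle(records)
val = val + (6 <= 8)

cap = (cap + 36 + 21) // (cap + 36 > val)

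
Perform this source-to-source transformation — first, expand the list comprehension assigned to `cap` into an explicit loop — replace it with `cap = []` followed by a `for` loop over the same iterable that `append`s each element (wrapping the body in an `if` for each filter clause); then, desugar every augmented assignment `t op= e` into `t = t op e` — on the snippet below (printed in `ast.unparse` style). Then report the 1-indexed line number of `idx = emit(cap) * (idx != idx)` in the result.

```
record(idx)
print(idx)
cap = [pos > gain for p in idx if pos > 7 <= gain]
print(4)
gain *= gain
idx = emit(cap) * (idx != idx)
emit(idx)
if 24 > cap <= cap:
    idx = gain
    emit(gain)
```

Transformed code:
record(idx)
print(idx)
cap = []
for p in idx:
    if pos > 7 <= gain:
        cap.append(pos > gain)
print(4)
gain = gain * gain
idx = emit(cap) * (idx != idx)
emit(idx)
if 24 > cap <= cap:
    idx = gain
    emit(gain)

9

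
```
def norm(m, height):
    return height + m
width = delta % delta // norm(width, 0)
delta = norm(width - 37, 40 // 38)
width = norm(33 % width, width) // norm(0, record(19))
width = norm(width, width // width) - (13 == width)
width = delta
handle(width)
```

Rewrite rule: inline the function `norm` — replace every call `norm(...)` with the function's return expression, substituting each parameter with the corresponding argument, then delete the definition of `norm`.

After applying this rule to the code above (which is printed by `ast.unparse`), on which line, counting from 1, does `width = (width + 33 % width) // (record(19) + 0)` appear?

3

Transformed code:
width = delta % delta // (0 + width)
delta = 40 // 38 + (width - 37)
width = (width + 33 % width) // (record(19) + 0)
width = width // width + width - (13 == width)
width = delta
handle(width)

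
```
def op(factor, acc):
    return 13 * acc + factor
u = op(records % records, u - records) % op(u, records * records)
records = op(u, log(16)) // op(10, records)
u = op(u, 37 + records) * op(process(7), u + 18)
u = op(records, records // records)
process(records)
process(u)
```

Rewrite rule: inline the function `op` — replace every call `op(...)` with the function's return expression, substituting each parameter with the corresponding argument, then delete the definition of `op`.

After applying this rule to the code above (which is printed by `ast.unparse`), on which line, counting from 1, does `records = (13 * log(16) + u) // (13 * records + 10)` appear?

Transformed code:
u = (13 * (u - records) + records % records) % (13 * (records * records) + u)
records = (13 * log(16) + u) // (13 * records + 10)
u = (13 * (37 + records) + u) * (13 * (u + 18) + process(7))
u = 13 * (records // records) + records
process(records)
process(u)

2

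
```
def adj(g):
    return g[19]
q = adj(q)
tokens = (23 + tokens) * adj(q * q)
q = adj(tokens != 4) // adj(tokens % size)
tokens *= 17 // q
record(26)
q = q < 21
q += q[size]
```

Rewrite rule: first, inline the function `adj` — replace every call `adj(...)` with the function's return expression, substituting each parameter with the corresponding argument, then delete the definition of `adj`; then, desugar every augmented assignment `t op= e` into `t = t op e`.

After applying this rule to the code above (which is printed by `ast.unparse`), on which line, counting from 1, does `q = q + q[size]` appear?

Transformed code:
q = q[19]
tokens = (23 + tokens) * (q * q)[19]
q = (tokens != 4)[19] // (tokens % size)[19]
tokens = tokens * (17 // q)
record(26)
q = q < 21
q = q + q[size]

7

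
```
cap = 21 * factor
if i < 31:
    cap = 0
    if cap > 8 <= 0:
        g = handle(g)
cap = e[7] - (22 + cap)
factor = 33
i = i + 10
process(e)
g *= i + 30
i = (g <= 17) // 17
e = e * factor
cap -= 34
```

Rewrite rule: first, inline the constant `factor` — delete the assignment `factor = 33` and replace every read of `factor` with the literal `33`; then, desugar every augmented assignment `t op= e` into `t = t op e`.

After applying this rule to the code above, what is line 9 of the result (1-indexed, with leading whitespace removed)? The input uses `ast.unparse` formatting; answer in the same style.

g = g * (i + 30)

Transformed code:
cap = 21 * 33
if i < 31:
    cap = 0
    if cap > 8 <= 0:
        g = handle(g)
cap = e[7] - (22 + cap)
i = i + 10
process(e)
g = g * (i + 30)
i = (g <= 17) // 17
e = e * 33
cap = cap - 34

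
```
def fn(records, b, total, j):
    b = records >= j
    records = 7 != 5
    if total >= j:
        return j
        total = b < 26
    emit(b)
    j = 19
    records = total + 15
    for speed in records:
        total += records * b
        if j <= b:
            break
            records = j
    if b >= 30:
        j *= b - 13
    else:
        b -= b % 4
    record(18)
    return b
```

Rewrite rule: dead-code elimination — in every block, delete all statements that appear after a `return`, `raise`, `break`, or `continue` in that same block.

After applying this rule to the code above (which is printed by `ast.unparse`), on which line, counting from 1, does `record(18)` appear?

17

Transformed code:
def fn(records, b, total, j):
    b = records >= j
    records = 7 != 5
    if total >= j:
        return j
    emit(b)
    j = 19
    records = total + 15
    for speed in records:
        total += records * b
        if j <= b:
            break
    if b >= 30:
        j *= b - 13
    else:
        b -= b % 4
    record(18)
    return b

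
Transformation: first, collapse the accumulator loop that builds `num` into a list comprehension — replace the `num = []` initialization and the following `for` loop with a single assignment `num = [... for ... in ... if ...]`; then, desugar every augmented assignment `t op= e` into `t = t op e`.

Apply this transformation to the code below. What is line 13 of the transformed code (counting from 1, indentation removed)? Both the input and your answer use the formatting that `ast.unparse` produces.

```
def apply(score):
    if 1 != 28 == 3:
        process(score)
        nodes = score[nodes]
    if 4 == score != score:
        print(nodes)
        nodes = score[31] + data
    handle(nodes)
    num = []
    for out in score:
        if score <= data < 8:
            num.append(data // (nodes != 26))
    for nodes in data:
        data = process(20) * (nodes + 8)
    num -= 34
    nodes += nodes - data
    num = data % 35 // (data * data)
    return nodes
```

Transformed code:
def apply(score):
    if 1 != 28 == 3:
        process(score)
        nodes = score[nodes]
    if 4 == score != score:
        print(nodes)
        nodes = score[31] + data
    handle(nodes)
    num = [data // (nodes != 26) for out in score if score <= data < 8]
    for nodes in data:
        data = process(20) * (nodes + 8)
    num = num - 34
    nodes = nodes + (nodes - data)
    num = data % 35 // (data * data)
    return nodes

nodes = nodes + (nodes - data)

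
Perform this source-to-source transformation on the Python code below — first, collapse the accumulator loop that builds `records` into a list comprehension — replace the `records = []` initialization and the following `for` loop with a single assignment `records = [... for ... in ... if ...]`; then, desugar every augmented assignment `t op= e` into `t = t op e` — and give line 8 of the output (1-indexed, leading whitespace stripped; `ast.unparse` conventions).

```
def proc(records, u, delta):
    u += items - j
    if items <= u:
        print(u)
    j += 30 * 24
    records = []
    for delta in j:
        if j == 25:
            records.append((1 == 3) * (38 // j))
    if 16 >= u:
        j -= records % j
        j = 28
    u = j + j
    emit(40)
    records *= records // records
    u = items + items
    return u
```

Transformed code:
def proc(records, u, delta):
    u = u + (items - j)
    if items <= u:
        print(u)
    j = j + 30 * 24
    records = [(1 == 3) * (38 // j) for delta in j if j == 25]
    if 16 >= u:
        j = j - records % j
        j = 28
    u = j + j
    emit(40)
    records = records * (records // records)
    u = items + items
    return u

j = j - records % j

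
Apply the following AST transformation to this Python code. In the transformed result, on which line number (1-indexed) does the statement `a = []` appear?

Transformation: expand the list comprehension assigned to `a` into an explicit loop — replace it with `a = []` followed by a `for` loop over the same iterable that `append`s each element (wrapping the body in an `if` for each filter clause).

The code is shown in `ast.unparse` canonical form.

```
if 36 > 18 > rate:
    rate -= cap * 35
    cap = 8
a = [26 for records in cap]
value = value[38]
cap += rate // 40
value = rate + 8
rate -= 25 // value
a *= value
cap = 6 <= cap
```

4

Transformed code:
if 36 > 18 > rate:
    rate -= cap * 35
    cap = 8
a = []
for records in cap:
    a.append(26)
value = value[38]
cap += rate // 40
value = rate + 8
rate -= 25 // value
a *= value
cap = 6 <= cap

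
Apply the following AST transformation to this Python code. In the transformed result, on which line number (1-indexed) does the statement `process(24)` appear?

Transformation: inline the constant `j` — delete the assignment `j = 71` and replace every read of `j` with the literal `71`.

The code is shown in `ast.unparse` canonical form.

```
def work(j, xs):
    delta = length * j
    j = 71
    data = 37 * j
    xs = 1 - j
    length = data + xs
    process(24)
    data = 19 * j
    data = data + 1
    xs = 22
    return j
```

Transformed code:
def work(j, xs):
    delta = length * 71
    data = 37 * 71
    xs = 1 - 71
    length = data + xs
    process(24)
    data = 19 * 71
    data = data + 1
    xs = 22
    return 71

6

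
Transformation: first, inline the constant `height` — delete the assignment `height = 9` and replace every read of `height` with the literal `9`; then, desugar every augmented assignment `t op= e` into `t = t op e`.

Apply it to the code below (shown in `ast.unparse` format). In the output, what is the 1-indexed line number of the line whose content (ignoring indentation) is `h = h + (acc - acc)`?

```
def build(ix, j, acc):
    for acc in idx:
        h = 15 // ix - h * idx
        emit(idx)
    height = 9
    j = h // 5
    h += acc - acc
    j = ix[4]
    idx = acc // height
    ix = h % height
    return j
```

Transformed code:
def build(ix, j, acc):
    for acc in idx:
        h = 15 // ix - h * idx
        emit(idx)
    j = h // 5
    h = h + (acc - acc)
    j = ix[4]
    idx = acc // 9
    ix = h % 9
    return j

6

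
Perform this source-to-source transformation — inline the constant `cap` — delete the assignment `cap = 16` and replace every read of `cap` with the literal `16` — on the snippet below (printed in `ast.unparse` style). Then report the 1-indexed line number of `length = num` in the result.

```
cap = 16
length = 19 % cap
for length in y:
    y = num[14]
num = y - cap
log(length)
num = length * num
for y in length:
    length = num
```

Transformed code:
length = 19 % 16
for length in y:
    y = num[14]
num = y - 16
log(length)
num = length * num
for y in length:
    length = num

8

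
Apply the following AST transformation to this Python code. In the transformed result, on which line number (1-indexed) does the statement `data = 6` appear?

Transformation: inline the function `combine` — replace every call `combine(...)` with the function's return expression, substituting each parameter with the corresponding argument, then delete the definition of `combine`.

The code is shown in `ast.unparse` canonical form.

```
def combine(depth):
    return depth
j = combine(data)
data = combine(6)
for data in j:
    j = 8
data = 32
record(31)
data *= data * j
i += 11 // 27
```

2

Transformed code:
j = data
data = 6
for data in j:
    j = 8
data = 32
record(31)
data *= data * j
i += 11 // 27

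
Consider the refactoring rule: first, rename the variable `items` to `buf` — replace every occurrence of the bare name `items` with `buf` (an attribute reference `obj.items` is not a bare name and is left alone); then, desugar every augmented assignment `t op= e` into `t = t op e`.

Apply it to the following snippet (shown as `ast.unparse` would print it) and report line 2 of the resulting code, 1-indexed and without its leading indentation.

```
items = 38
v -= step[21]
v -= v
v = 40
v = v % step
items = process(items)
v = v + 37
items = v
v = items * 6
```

v = v - step[21]

Transformed code:
buf = 38
v = v - step[21]
v = v - v
v = 40
v = v % step
buf = process(buf)
v = v + 37
buf = v
v = buf * 6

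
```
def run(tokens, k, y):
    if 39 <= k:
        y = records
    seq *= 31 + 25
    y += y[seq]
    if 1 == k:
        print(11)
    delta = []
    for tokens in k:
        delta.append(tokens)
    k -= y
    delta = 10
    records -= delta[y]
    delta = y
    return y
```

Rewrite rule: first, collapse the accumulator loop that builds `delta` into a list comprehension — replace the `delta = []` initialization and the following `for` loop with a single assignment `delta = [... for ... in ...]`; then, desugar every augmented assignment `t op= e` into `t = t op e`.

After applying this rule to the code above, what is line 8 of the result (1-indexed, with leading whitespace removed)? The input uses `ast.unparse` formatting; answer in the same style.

delta = [tokens for tokens in k]

Transformed code:
def run(tokens, k, y):
    if 39 <= k:
        y = records
    seq = seq * (31 + 25)
    y = y + y[seq]
    if 1 == k:
        print(11)
    delta = [tokens for tokens in k]
    k = k - y
    delta = 10
    records = records - delta[y]
    delta = y
    return y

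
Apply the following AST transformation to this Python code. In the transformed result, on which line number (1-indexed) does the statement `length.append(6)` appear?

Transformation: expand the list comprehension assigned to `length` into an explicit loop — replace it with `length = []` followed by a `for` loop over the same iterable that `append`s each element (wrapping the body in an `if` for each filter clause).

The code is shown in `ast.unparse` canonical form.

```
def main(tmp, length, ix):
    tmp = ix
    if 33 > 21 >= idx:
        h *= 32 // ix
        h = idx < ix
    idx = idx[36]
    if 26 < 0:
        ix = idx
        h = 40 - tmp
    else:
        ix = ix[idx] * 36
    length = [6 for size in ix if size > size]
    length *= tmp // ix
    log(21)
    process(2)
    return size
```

Transformed code:
def main(tmp, length, ix):
    tmp = ix
    if 33 > 21 >= idx:
        h *= 32 // ix
        h = idx < ix
    idx = idx[36]
    if 26 < 0:
        ix = idx
        h = 40 - tmp
    else:
        ix = ix[idx] * 36
    length = []
    for size in ix:
        if size > size:
            length.append(6)
    length *= tmp // ix
    log(21)
    process(2)
    return size

15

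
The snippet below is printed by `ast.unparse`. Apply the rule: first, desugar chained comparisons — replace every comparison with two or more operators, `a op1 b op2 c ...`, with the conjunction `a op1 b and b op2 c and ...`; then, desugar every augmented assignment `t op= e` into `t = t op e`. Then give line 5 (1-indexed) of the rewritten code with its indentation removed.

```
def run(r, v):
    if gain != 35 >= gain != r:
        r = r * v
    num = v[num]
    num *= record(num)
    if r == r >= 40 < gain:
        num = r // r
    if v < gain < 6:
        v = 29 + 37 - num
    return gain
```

Transformed code:
def run(r, v):
    if gain != 35 and 35 >= gain and (gain != r):
        r = r * v
    num = v[num]
    num = num * record(num)
    if r == r and r >= 40 and (40 < gain):
        num = r // r
    if v < gain and gain < 6:
        v = 29 + 37 - num
    return gain

num = num * record(num)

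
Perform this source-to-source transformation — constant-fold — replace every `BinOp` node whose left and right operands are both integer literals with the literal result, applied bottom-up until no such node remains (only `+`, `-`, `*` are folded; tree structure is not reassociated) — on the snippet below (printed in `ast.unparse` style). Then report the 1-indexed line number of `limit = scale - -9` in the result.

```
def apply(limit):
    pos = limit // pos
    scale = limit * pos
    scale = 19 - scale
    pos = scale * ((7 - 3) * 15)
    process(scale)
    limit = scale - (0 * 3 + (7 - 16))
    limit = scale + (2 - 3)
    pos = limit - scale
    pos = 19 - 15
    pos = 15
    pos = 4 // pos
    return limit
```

7

Transformed code:
def apply(limit):
    pos = limit // pos
    scale = limit * pos
    scale = 19 - scale
    pos = scale * 60
    process(scale)
    limit = scale - -9
    limit = scale + -1
    pos = limit - scale
    pos = 4
    pos = 15
    pos = 4 // pos
    return limit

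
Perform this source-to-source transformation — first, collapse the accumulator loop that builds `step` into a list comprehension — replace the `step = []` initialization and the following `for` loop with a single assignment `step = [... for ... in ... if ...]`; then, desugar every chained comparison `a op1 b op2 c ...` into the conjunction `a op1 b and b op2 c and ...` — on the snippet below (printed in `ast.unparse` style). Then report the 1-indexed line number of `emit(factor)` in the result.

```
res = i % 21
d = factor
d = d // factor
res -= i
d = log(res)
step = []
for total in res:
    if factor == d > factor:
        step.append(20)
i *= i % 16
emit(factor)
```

Transformed code:
res = i % 21
d = factor
d = d // factor
res -= i
d = log(res)
step = [20 for total in res if factor == d and d > factor]
i *= i % 16
emit(factor)

8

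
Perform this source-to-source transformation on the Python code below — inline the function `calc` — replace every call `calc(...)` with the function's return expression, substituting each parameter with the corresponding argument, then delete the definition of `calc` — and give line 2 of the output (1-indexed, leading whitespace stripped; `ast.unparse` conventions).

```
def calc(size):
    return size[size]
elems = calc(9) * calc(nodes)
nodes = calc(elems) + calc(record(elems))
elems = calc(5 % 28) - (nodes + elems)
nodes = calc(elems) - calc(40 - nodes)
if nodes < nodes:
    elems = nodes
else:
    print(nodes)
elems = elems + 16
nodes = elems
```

Transformed code:
elems = 9[9] * nodes[nodes]
nodes = elems[elems] + record(elems)[record(elems)]
elems = (5 % 28)[5 % 28] - (nodes + elems)
nodes = elems[elems] - (40 - nodes)[40 - nodes]
if nodes < nodes:
    elems = nodes
else:
    print(nodes)
elems = elems + 16
nodes = elems

nodes = elems[elems] + record(elems)[record(elems)]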